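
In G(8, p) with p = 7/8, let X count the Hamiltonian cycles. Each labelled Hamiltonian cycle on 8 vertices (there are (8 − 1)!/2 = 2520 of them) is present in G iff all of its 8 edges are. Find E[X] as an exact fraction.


K_8 has (8 − 1)!/2 = 2520 labelled Hamiltonian cycles.
For each such Hamiltonian cycle H, let X_H = 1 if all 8 edges of H are present in G. Then P[X_H = 1] = p^{8} = (7/8)^{8} = 5764801/16777216.
Summing the indicators: E[X] = Σ_H E[X_H] = 2520 · p^{8} = 2520 · 5764801/16777216 = 1815912315/2097152.
Numerically: E[X] ≈ 865.9.

E[X] = 2520 · (7/8)^{8} = 1815912315/2097152 ≈ 865.9.


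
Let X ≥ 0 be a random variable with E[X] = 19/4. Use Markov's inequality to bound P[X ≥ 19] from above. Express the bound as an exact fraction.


μ = E[X] = 19/4, a = 19.
Markov: P[X ≥ 19] ≤ μ/a = (19/4)/19 = 1/4.
Numerically: ≈ 0.25000.
(Since a = 19 > μ = 4.75000, the bound 1/4 is < 1 and informative.)

P[X ≥ 19] ≤ 1/4 ≈ 0.25000.


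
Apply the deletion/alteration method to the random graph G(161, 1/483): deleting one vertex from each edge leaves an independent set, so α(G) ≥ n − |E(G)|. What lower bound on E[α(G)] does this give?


E[|E(G)|] = C(161, 2)·p = 12880 · (1/483) = 80/3.
E[α(G)] ≥ n − E[|E(G)|] = 161 − 80/3 = 403/3.
Numerically: ≈ 134.3333.
(This is only a lower bound; the true E[α(G)] may be larger.)

E[α(G)] ≥ 403/3 ≈ 134.3333.


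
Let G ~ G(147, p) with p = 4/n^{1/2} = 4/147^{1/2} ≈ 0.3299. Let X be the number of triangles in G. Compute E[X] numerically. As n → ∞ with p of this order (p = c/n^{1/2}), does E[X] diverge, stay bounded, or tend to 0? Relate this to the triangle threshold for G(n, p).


Number of potential triangles: C(147, 3) = 518665.
Each occurs with probability p³ ≈ (0.3299)³ ≈ 3.590905e-02.
By linearity: E[X] = C(147, 3)·p³ ≈ 518665 · 3.590905e-02 ≈ 18624.7698.
Since α = 1/2 < 1, p = c/n^{1/2} ≫ 1/n is above the triangle threshold p ~ 1/n. Asymptotically E[X] ~ (c³/6)·n^{3(1−α)} = (4³/6)·n^{1.5} → ∞; triangles are abundant w.h.p.

E[X] ≈ 18624.7698; in regime p = Θ(1/n^{1/2}) E[X] diverges (above the triangle threshold p ~ 1/n).


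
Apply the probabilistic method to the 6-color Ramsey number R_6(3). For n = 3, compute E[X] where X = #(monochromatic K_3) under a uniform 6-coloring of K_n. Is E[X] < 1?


E[X] = C(3, 3) · 6^{1 − 3} = 1 · 6^{−2} = 1/36.
As a reduced fraction: E[X] = 1/36 ≈ 0.0277778.
Is E[X] < 1? YES.
Since E[X] < 1, there exists a 6-coloring of K_{3} with no monochromatic K_3; hence R_6(3) > 3.

E[X] = 1/36 ≈ 0.0277778; E[X] < 1, so R_6(3) > 3.


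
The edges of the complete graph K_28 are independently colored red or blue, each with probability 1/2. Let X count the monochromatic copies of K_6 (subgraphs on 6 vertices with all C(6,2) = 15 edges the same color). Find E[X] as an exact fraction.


Let X = Σ_S X_S over the C(28, 6) = 376740 subsets S of size 6, where X_S = 1 if the K_6 on S is monochromatic.
For a fixed S, the K_6 on S has C(6, 2) = 15 edges. P[all 15 edges red] = (1/2)^15, and likewise for blue, so P[monochromatic] = 2·(1/2)^15 = 2^{1 − 15} = 1/16384.
Summing: E[X] = C(28, 6) · 2^{1 − 15} = 376740 · 1/16384 = 94185/4096.
Numerically: E[X] ≈ 22.994.

E[X] = C(28,6)·2^(1−C(6,2)) = 94185/4096 ≈ 22.994.


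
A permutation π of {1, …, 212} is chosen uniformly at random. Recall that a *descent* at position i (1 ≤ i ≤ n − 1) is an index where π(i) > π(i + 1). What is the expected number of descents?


Write X = Σ X_I over i = 1, …, 211, with X_I the indicator of one descent.
There are 211 indicators.
For each fixed i, the pair (π(i), π(i+1)) is a uniformly random ordered pair of distinct values from {1, …, 212}; by symmetry P[π(i) > π(i+1)] = 1/2.
By linearity: E[X] = 211 · (1/2) = (212 − 1) · (1/2) = 211/2 ≈ 105.5000.

E[X] = 211/2 = 105.5000.


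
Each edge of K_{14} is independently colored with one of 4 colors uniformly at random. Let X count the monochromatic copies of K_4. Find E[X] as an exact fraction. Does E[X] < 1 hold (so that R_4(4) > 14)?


E[X] = C(14, 4) · 4^{1 − 6} = 1001 · 4^{−5} = 1001/1024.
As a reduced fraction: E[X] = 1001/1024 ≈ 0.9775391.
Is E[X] < 1? YES.
Since E[X] < 1, there exists a 4-coloring of K_{14} with no monochromatic K_4; hence R_4(4) > 14.

E[X] = 1001/1024 ≈ 0.9775391; E[X] < 1, so R_4(4) > 14.


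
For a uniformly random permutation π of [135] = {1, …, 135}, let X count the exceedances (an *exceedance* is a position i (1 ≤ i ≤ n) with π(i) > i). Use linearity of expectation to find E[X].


Write X = Σ_{i=1}^{135} X_i, where X_i = 1_{π(i) > i}.
For each fixed i, π(i) is uniform over {1, …, 135} (marginal of a uniform permutation), so P[π(i) > i] = (n − i)/n. Summing: Σ_{i=1}^{135} (n − i)/n = (0 + 1 + … + 134)/135 = 135(135 − 1)/(2·135) = (135 − 1)/2.
Hence E[X] = Σ_{i=1}^{135} (135 − i)/135 = 67 ≈ 67.00000.

E[X] = 67 = 67.00000.


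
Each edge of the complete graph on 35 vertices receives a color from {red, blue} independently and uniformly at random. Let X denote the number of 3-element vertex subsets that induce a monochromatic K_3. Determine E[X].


Let X = Σ_S X_S over the C(35, 3) = 6545 subsets S of size 3, where X_S = 1 if the K_3 on S is monochromatic.
For a fixed S, the K_3 on S has C(3, 2) = 3 edges. P[all 3 edges red] = (1/2)^3, and likewise for blue, so P[monochromatic] = 2·(1/2)^3 = 2^{1 − 3} = 1/4.
By linearity: E[X] = C(35, 3) · 2^{1 − 3} = 6545 · 1/4 = 6545/4.
Numerically: E[X] ≈ 1636.250000.

E[X] = C(35,3)·2^(1−C(3,2)) = 6545/4 ≈ 1636.250000.


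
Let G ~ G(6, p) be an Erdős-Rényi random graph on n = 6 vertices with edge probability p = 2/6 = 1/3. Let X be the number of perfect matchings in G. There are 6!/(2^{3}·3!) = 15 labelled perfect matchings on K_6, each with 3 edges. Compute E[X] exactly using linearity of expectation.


K_6 has 6!/(2^{3}·3!) = 15 labelled perfect matchings.
For each such perfect matching H, let X_H = 1 if all 3 edges of H are present in G. Then P[X_H = 1] = p^{3} = (1/3)^{3} = 1/27.
Summing the indicators: E[X] = Σ_H E[X_H] = 15 · p^{3} = 15 · 1/27 = 5/9.
Numerically: E[X] ≈ 0.5556.

E[X] = 15 · (1/3)^{3} = 5/9 ≈ 0.5556.


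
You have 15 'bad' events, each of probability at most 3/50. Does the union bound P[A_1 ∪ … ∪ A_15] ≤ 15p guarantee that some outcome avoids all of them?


Union bound: P[∪_{i=1}^{15} A_i] ≤ Σ_i P[A_i] ≤ 15·p = 15·(3/50) = 9/10.
Numerically: 9/10 ≈ 0.900.
Is 9/10 < 1? YES.
Since P[∪ A_i] ≤ 9/10 < 1, the complement has P[∩ A_i^c] ≥ 1 − 9/10 = 1/10 > 0, so some outcome avoids every A_i.

15·p = 9/10 ≈ 0.900; existence CERTIFIED by the union bound.


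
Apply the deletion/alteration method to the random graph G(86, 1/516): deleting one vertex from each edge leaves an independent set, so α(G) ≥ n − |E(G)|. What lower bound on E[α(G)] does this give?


E[|E(G)|] = C(86, 2)·p = 3655 · (1/516) = 85/12.
E[α(G)] ≥ n − E[|E(G)|] = 86 − 85/12 = 947/12.
Numerically: ≈ 78.91667.
(This is only a lower bound; the true E[α(G)] may be larger.)

E[α(G)] ≥ 947/12 ≈ 78.91667.


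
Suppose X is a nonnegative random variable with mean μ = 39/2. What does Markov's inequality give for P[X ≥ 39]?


μ = E[X] = 39/2, a = 39.
Markov: P[X ≥ 39] ≤ μ/a = (39/2)/39 = 1/2.
Numerically: ≈ 0.500.
(Since a = 39 > μ = 19.500, the bound 1/2 is < 1 and informative.)

P[X ≥ 39] ≤ 1/2 ≈ 0.500.


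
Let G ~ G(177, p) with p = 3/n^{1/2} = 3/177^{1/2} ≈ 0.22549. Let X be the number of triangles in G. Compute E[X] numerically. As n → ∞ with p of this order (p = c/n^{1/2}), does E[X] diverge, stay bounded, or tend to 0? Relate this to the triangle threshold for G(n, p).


Number of potential triangles: C(177, 3) = 908600.
Each occurs with probability p³ ≈ (0.22549)³ ≈ 1.1465787e-02.
By linearity: E[X] = C(177, 3)·p³ ≈ 908600 · 1.1465787e-02 ≈ 10417.81395.
Since α = 1/2 < 1, p = c/n^{1/2} ≫ 1/n is above the triangle threshold p ~ 1/n. Asymptotically E[X] ~ (c³/6)·n^{3(1−α)} = (3³/6)·n^{1.5} → ∞; triangles are abundant w.h.p.

E[X] ≈ 10417.81395; in regime p = Θ(1/n^{1/2}) E[X] diverges (above the triangle threshold p ~ 1/n).


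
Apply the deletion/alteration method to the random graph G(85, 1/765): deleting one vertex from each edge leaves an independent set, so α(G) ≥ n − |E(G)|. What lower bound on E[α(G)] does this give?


E[|E(G)|] = C(85, 2)·p = 3570 · (1/765) = 14/3.
E[α(G)] ≥ n − E[|E(G)|] = 85 − 14/3 = 241/3.
Numerically: ≈ 80.333.
(This is only a lower bound; the true E[α(G)] may be larger.)

E[α(G)] ≥ 241/3 ≈ 80.333.


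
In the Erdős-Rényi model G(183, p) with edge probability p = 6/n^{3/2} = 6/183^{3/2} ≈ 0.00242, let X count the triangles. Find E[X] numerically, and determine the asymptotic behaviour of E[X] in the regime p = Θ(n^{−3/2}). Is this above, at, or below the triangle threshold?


Number of potential triangles: C(183, 3) = 1004731.
Each occurs with probability p³ ≈ (0.00242)³ ≈ 1.42372e-08.
By linearity: E[X] = C(183, 3)·p³ ≈ 1004731 · 1.42372e-08 ≈ 0.014.
Since α = 3/2 > 1, p = c/n^{3/2} = o(1/n) is below the triangle threshold p ~ 1/n. Asymptotically E[X] ~ (c³/6)·n^{3(1−α)} = (6³/6)·n^{-1.5} → 0, so by Markov's inequality G has no triangles w.h.p.

E[X] ≈ 0.014; in regime p = Θ(1/n^{3/2}) E[X] tends to 0 (below the triangle threshold p ~ 1/n).


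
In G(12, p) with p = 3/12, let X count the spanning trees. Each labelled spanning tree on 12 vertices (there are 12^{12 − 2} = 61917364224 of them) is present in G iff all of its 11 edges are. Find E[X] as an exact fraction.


K_12 has 12^{12 − 2} = 61917364224 labelled spanning trees.
For each such spanning tree H, let X_H = 1 if all 11 edges of H are present in G. Then P[X_H = 1] = p^{11} = (1/4)^{11} = 1/4194304.
By linearity: E[X] = Σ_H E[X_H] = 61917364224 · p^{11} = 61917364224 · 1/4194304 = 59049/4.
Numerically: E[X] ≈ 14762.

E[X] = 61917364224 · (1/4)^{11} = 59049/4 ≈ 14762.


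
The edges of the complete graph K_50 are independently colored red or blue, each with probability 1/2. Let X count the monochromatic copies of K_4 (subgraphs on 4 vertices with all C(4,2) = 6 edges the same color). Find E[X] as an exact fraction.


Let X = Σ_S X_S over the C(50, 4) = 230300 subsets S of size 4, where X_S = 1 if the K_4 on S is monochromatic.
For a fixed S, the K_4 on S has C(4, 2) = 6 edges. P[all 6 edges red] = (1/2)^6, and likewise for blue, so P[monochromatic] = 2·(1/2)^6 = 2^{1 − 6} = 1/32.
By linearity of expectation: E[X] = C(50, 4) · 2^{1 − 6} = 230300 · 1/32 = 57575/8.
Numerically: E[X] ≈ 7196.8750.

E[X] = C(50,4)·2^(1−C(4,2)) = 57575/8 ≈ 7196.8750.


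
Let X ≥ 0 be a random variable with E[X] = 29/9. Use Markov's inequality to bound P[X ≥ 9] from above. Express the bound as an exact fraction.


μ = E[X] = 29/9, a = 9.
Markov: P[X ≥ 9] ≤ μ/a = (29/9)/9 = 29/81.
Numerically: ≈ 0.3580.
(Since a = 9 > μ = 3.2222, the bound 29/81 is < 1 and informative.)

P[X ≥ 9] ≤ 29/81 ≈ 0.3580.


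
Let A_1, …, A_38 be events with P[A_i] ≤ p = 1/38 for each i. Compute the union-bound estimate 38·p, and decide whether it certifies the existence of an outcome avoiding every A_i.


Union bound: P[∪_{i=1}^{38} A_i] ≤ Σ_i P[A_i] ≤ 38·p = 38·(1/38) = 1.
Numerically: 1 ≈ 1.0000000.
Is 1 < 1? NO.
Since the bound 1 is ≥ 1, the union bound is uninformative here; it does NOT by itself certify existence.

38·p = 1 ≈ 1.0000000; existence NOT certified by the union bound.


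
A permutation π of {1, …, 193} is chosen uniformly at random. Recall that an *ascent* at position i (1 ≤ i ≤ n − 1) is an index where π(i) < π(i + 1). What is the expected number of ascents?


Write X = Σ X_I over i = 1, …, 192, with X_I the indicator of one ascent.
There are 192 indicators.
For each fixed i, the pair (π(i), π(i+1)) is a uniformly random ordered pair of distinct values from {1, …, 193}; by symmetry P[π(i) < π(i+1)] = 1/2.
By linearity: E[X] = 192 · (1/2) = (193 − 1) · (1/2) = 96 ≈ 96.00000.

E[X] = 96 = 96.00000.


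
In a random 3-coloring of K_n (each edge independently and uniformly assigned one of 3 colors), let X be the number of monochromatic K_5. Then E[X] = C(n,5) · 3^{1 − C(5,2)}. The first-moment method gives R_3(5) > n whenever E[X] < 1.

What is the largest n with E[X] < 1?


We need C(n, 5) · 3^{1 − 10} < 1, i.e. C(n, 5) < 3^{10 − 1} = 19683.
Check values of n near the boundary:
  n = 18: C(18, 5) = 8568; 8568 < 19683? YES
  n = 19: C(19, 5) = 11628; 11628 < 19683? YES
  n = 20: C(20, 5) = 15504; 15504 < 19683? YES
  n = 21: C(21, 5) = 20349; 20349 < 19683? NO
  n = 22: C(22, 5) = 26334; 26334 < 19683? NO
  n = 23: C(23, 5) = 33649; 33649 < 19683? NO
The largest n with C(n, 5) < 19683 is n = 20 (where E[X] = 5168/6561 ≈ 0.78768). Hence R_3(5) > 20, i.e. R_3(5) ≥ 21.

Largest n = 20; hence R_3(5) > 20.


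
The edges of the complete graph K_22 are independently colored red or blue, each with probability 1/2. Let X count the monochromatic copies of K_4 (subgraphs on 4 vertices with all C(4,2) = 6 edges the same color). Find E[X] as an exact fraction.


Let X = Σ_S X_S over the C(22, 4) = 7315 subsets S of size 4, where X_S = 1 if the K_4 on S is monochromatic.
For a fixed S, the K_4 on S has C(4, 2) = 6 edges. P[all 6 edges red] = (1/2)^6, and likewise for blue, so P[monochromatic] = 2·(1/2)^6 = 2^{1 − 6} = 1/32.
By linearity of expectation: E[X] = C(22, 4) · 2^{1 − 6} = 7315 · 1/32 = 7315/32.
Numerically: E[X] ≈ 228.593750.

E[X] = C(22,4)·2^(1−C(4,2)) = 7315/32 ≈ 228.593750.


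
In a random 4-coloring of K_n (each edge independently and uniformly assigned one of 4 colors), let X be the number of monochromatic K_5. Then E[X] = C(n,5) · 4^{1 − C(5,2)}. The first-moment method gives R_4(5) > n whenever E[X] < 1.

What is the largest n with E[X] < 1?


We need C(n, 5) · 4^{1 − 10} < 1, i.e. C(n, 5) < 4^{10 − 1} = 262144.
Check values of n near the boundary:
  n = 32: C(32, 5) = 201376; 201376 < 262144? YES
  n = 33: C(33, 5) = 237336; 237336 < 262144? YES
  n = 34: C(34, 5) = 278256; 278256 < 262144? NO
The largest n with C(n, 5) < 262144 is n = 33 (where E[X] = 29667/32768 ≈ 0.905365). Hence R_4(5) > 33, i.e. R_4(5) ≥ 34.

Largest n = 33; hence R_4(5) > 33.


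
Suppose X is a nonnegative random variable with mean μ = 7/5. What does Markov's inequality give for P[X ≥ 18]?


μ = E[X] = 7/5, a = 18.
Markov: P[X ≥ 18] ≤ μ/a = (7/5)/18 = 7/90.
Numerically: ≈ 0.077778.
(Since a = 18 > μ = 1.400000, the bound 7/90 is < 1 and informative.)

P[X ≥ 18] ≤ 7/90 ≈ 0.077778.


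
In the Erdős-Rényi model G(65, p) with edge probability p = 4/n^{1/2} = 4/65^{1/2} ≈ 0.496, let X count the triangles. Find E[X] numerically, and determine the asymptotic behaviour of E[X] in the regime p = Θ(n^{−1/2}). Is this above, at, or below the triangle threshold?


Number of potential triangles: C(65, 3) = 43680.
Each occurs with probability p³ ≈ (0.496)³ ≈ 1.22127e-01.
By linearity: E[X] = C(65, 3)·p³ ≈ 43680 · 1.22127e-01 ≈ 5334.486.
Since α = 1/2 < 1, p = c/n^{1/2} ≫ 1/n is above the triangle threshold p ~ 1/n. Asymptotically E[X] ~ (c³/6)·n^{3(1−α)} = (4³/6)·n^{1.5} → ∞; triangles are abundant w.h.p.

E[X] ≈ 5334.486; in regime p = Θ(1/n^{1/2}) E[X] diverges (above the triangle threshold p ~ 1/n).


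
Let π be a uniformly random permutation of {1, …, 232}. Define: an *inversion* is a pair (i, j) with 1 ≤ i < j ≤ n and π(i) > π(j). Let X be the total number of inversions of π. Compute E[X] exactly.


Write X = Σ X_I over the C(232, 2) = 26796 pairs i < j, with X_I the indicator of one inversion.
There are 26796 indicators.
For each fixed pair i < j, the values π(i) and π(j) are two distinct elements of {1, …, 232} in uniformly random order; by symmetry P[π(i) > π(j)] = 1/2.
By linearity: E[X] = 26796 · (1/2) = C(232, 2) · (1/2) = 26796/2 = 13398 ≈ 13398.00000.

E[X] = 13398 = 13398.00000.


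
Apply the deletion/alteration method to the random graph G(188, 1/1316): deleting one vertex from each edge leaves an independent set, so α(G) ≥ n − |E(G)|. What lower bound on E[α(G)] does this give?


E[|E(G)|] = C(188, 2)·p = 17578 · (1/1316) = 187/14.
E[α(G)] ≥ n − E[|E(G)|] = 188 − 187/14 = 2445/14.
Numerically: ≈ 174.642857.
(This is only a lower bound; the true E[α(G)] may be larger.)

E[α(G)] ≥ 2445/14 ≈ 174.642857.


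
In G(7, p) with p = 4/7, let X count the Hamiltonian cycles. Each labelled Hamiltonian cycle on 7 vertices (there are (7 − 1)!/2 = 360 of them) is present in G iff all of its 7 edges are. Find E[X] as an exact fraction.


K_7 has (7 − 1)!/2 = 360 labelled Hamiltonian cycles.
For each such Hamiltonian cycle H, let X_H = 1 if all 7 edges of H are present in G. Then P[X_H = 1] = p^{7} = (4/7)^{7} = 16384/823543.
By linearity: E[X] = Σ_H E[X_H] = 360 · p^{7} = 360 · 16384/823543 = 5898240/823543.
Numerically: E[X] ≈ 7.16203.

E[X] = 360 · (4/7)^{7} = 5898240/823543 ≈ 7.16203.


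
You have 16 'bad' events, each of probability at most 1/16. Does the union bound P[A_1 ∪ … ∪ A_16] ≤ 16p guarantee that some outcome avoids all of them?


Union bound: P[∪_{i=1}^{16} A_i] ≤ Σ_i P[A_i] ≤ 16·p = 16·(1/16) = 1.
Numerically: 1 ≈ 1.0000000.
Is 1 < 1? NO.
Since the bound 1 is ≥ 1, the union bound is uninformative here; it does NOT by itself certify existence.

16·p = 1 ≈ 1.0000000; existence NOT certified by the union bound.


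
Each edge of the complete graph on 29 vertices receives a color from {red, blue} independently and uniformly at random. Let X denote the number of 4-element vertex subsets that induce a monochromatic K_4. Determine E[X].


Let X = Σ_S X_S over the C(29, 4) = 23751 subsets S of size 4, where X_S = 1 if the K_4 on S is monochromatic.
For a fixed S, the K_4 on S has C(4, 2) = 6 edges. P[all 6 edges red] = (1/2)^6, and likewise for blue, so P[monochromatic] = 2·(1/2)^6 = 2^{1 − 6} = 1/32.
By linearity: E[X] = C(29, 4) · 2^{1 − 6} = 23751 · 1/32 = 23751/32.
Numerically: E[X] ≈ 742.219.

E[X] = C(29,4)·2^(1−C(4,2)) = 23751/32 ≈ 742.219.


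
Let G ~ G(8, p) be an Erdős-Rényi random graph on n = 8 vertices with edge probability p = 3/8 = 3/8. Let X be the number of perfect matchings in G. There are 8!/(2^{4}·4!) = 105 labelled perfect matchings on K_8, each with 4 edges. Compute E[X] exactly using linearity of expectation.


K_8 has 8!/(2^{4}·4!) = 105 labelled perfect matchings.
For each such perfect matching H, let X_H = 1 if all 4 edges of H are present in G. Then P[X_H = 1] = p^{4} = (3/8)^{4} = 81/4096.
Summing the indicators: E[X] = Σ_H E[X_H] = 105 · p^{4} = 105 · 81/4096 = 8505/4096.
Numerically: E[X] ≈ 2.08.

E[X] = 105 · (3/8)^{4} = 8505/4096 ≈ 2.08.


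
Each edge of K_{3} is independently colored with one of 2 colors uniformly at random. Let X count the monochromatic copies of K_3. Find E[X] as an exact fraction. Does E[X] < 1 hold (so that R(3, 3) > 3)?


E[X] = C(3, 3) · 2^{1 − 3} = 1 · 2^{−2} = 1/4.
As a reduced fraction: E[X] = 1/4 ≈ 0.250.
Is E[X] < 1? YES.
Since E[X] < 1, there exists a 2-coloring of K_{3} with no monochromatic K_3; hence R(3, 3) > 3.

E[X] = 1/4 ≈ 0.250; E[X] < 1, so R(3, 3) > 3.


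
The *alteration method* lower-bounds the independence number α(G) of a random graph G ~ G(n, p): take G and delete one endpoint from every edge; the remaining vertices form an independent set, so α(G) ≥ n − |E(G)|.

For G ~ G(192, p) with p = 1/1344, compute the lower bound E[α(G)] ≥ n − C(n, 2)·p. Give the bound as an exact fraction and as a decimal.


E[|E(G)|] = C(192, 2)·p = 18336 · (1/1344) = 191/14.
E[α(G)] ≥ n − E[|E(G)|] = 192 − 191/14 = 2497/14.
Numerically: ≈ 178.3571.
(This is only a lower bound; the true E[α(G)] may be larger.)

E[α(G)] ≥ 2497/14 ≈ 178.3571.


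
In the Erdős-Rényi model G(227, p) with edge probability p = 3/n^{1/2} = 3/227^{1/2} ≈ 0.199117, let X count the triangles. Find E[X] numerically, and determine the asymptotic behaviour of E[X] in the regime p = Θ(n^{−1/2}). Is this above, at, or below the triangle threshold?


Number of potential triangles: C(227, 3) = 1923825.
Each occurs with probability p³ ≈ (0.199117)³ ≈ 7.89450635e-03.
By linearity: E[X] = C(227, 3)·p³ ≈ 1923825 · 7.89450635e-03 ≈ 15187.648678.
Since α = 1/2 < 1, p = c/n^{1/2} ≫ 1/n is above the triangle threshold p ~ 1/n. Asymptotically E[X] ~ (c³/6)·n^{3(1−α)} = (3³/6)·n^{1.5} → ∞; triangles are abundant w.h.p.

E[X] ≈ 15187.648678; in regime p = Θ(1/n^{1/2}) E[X] diverges (above the triangle threshold p ~ 1/n).


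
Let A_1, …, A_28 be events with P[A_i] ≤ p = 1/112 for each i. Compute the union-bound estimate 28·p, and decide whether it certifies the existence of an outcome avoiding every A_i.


Union bound: P[∪_{i=1}^{28} A_i] ≤ Σ_i P[A_i] ≤ 28·p = 28·(1/112) = 1/4.
Numerically: 1/4 ≈ 0.250.
Is 1/4 < 1? YES.
Since P[∪ A_i] ≤ 1/4 < 1, the complement has P[∩ A_i^c] ≥ 1 − 1/4 = 3/4 > 0, so some outcome avoids every A_i.

28·p = 1/4 ≈ 0.250; existence CERTIFIED by the union bound.


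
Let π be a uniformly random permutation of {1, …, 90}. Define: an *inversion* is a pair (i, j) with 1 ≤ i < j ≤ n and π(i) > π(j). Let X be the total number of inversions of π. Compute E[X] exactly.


Write X = Σ X_I over the C(90, 2) = 4005 pairs i < j, with X_I the indicator of one inversion.
There are 4005 indicators.
For each fixed pair i < j, the values π(i) and π(j) are two distinct elements of {1, …, 90} in uniformly random order; by symmetry P[π(i) > π(j)] = 1/2.
By linearity: E[X] = 4005 · (1/2) = C(90, 2) · (1/2) = 4005/2 = 4005/2 ≈ 2002.500000.

E[X] = 4005/2 = 2002.500000.


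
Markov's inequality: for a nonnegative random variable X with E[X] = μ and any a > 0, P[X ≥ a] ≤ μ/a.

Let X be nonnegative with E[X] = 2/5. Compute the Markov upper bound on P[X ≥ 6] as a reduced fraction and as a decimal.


μ = E[X] = 2/5, a = 6.
Markov: P[X ≥ 6] ≤ μ/a = (2/5)/6 = 1/15.
Numerically: ≈ 0.06667.
(Since a = 6 > μ = 0.40000, the bound 1/15 is < 1 and informative.)

P[X ≥ 6] ≤ 1/15 ≈ 0.06667.


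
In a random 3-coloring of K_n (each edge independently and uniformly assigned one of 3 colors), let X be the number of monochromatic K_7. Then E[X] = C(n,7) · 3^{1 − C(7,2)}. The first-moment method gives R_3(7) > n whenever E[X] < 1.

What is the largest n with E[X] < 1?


We need C(n, 7) · 3^{1 − 21} < 1, i.e. C(n, 7) < 3^{21 − 1} = 3486784401.
Check values of n near the boundary:
  n = 75: C(75, 7) = 1984829850; 1984829850 < 3486784401? YES
  n = 76: C(76, 7) = 2186189400; 2186189400 < 3486784401? YES
  n = 77: C(77, 7) = 2404808340; 2404808340 < 3486784401? YES
  n = 78: C(78, 7) = 2641902120; 2641902120 < 3486784401? YES
  n = 79: C(79, 7) = 2898753715; 2898753715 < 3486784401? YES
  n = 80: C(80, 7) = 3176716400; 3176716400 < 3486784401? YES
  n = 81: C(81, 7) = 3477216600; 3477216600 < 3486784401? YES
  n = 82: C(82, 7) = 3801756816; 3801756816 < 3486784401? NO
The largest n with C(n, 7) < 3486784401 is n = 81 (where E[X] = 42928600/43046721 ≈ 0.997256). Hence R_3(7) > 81, i.e. R_3(7) ≥ 82.

Largest n = 81; hence R_3(7) > 81.


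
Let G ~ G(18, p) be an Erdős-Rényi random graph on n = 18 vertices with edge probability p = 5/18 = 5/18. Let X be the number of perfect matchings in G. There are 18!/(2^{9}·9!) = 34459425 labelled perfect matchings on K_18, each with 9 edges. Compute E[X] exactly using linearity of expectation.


K_18 has 18!/(2^{9}·9!) = 34459425 labelled perfect matchings.
For each such perfect matching H, let X_H = 1 if all 9 edges of H are present in G. Then P[X_H = 1] = p^{9} = (5/18)^{9} = 1953125/198359290368.
By linearity: E[X] = Σ_H E[X_H] = 34459425 · p^{9} = 34459425 · 1953125/198359290368 = 830908203125/2448880128.
Numerically: E[X] ≈ 339.301.

E[X] = 34459425 · (5/18)^{9} = 830908203125/2448880128 ≈ 339.301.


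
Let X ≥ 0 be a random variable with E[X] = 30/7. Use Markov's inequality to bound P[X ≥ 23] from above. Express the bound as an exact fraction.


μ = E[X] = 30/7, a = 23.
Markov: P[X ≥ 23] ≤ μ/a = (30/7)/23 = 30/161.
Numerically: ≈ 0.186.
(Since a = 23 > μ = 4.286, the bound 30/161 is < 1 and informative.)

P[X ≥ 23] ≤ 30/161 ≈ 0.186.


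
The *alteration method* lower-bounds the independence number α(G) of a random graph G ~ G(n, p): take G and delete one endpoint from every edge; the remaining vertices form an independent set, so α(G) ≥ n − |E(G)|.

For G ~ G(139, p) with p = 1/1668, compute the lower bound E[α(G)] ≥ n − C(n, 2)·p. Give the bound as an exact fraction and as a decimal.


E[|E(G)|] = C(139, 2)·p = 9591 · (1/1668) = 23/4.
E[α(G)] ≥ n − E[|E(G)|] = 139 − 23/4 = 533/4.
Numerically: ≈ 133.25000.
(This is only a lower bound; the true E[α(G)] may be larger.)

E[α(G)] ≥ 533/4 ≈ 133.25000.


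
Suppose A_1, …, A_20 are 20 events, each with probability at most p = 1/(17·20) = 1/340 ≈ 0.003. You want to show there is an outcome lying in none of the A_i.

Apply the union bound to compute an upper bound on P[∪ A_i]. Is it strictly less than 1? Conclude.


Union bound: P[∪_{i=1}^{20} A_i] ≤ Σ_i P[A_i] ≤ 20·p = 20·(1/340) = 1/17.
Numerically: 1/17 ≈ 0.059.
Is 1/17 < 1? YES.
Since P[∪ A_i] ≤ 1/17 < 1, the complement has P[∩ A_i^c] ≥ 1 − 1/17 = 16/17 > 0, so some outcome avoids every A_i.

20·p = 1/17 ≈ 0.059; existence CERTIFIED by the union bound.


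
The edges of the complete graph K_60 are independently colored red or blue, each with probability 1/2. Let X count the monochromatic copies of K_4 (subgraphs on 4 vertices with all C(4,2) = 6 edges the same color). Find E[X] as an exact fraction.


Let X = Σ_S X_S over the C(60, 4) = 487635 subsets S of size 4, where X_S = 1 if the K_4 on S is monochromatic.
For a fixed S, the K_4 on S has C(4, 2) = 6 edges. P[all 6 edges red] = (1/2)^6, and likewise for blue, so P[monochromatic] = 2·(1/2)^6 = 2^{1 − 6} = 1/32.
Summing: E[X] = C(60, 4) · 2^{1 − 6} = 487635 · 1/32 = 487635/32.
Numerically: E[X] ≈ 15238.593750.

E[X] = C(60,4)·2^(1−C(4,2)) = 487635/32 ≈ 15238.593750.


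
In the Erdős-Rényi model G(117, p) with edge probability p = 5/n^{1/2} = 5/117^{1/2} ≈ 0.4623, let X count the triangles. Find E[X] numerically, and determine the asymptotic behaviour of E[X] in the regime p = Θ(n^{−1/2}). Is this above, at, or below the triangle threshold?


Number of potential triangles: C(117, 3) = 260130.
Each occurs with probability p³ ≈ (0.4623)³ ≈ 9.877140e-02.
By linearity: E[X] = C(117, 3)·p³ ≈ 260130 · 9.877140e-02 ≈ 25693.4049.
Since α = 1/2 < 1, p = c/n^{1/2} ≫ 1/n is above the triangle threshold p ~ 1/n. Asymptotically E[X] ~ (c³/6)·n^{3(1−α)} = (5³/6)·n^{1.5} → ∞; triangles are abundant w.h.p.

E[X] ≈ 25693.4049; in regime p = Θ(1/n^{1/2}) E[X] diverges (above the triangle threshold p ~ 1/n).


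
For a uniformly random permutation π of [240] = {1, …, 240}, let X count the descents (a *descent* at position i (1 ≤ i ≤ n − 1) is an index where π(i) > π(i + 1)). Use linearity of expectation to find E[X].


Write X = Σ X_I over i = 1, …, 239, with X_I the indicator of one descent.
There are 239 indicators.
For each fixed i, the pair (π(i), π(i+1)) is a uniformly random ordered pair of distinct values from {1, …, 240}; by symmetry P[π(i) > π(i+1)] = 1/2.
By linearity: E[X] = 239 · (1/2) = (240 − 1) · (1/2) = 239/2 ≈ 119.500.

E[X] = 239/2 = 119.500.


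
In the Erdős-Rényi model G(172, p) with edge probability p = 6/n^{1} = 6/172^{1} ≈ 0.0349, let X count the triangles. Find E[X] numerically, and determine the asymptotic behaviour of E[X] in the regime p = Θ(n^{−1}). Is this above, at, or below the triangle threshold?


Number of potential triangles: C(172, 3) = 833340.
Each occurs with probability p³ ≈ (0.0349)³ ≈ 4.24491e-05.
By linearity: E[X] = C(172, 3)·p³ ≈ 833340 · 4.24491e-05 ≈ 35.375.
Here α = 1, so p = 6/n is exactly at the triangle threshold p ~ 1/n. Asymptotically E[X] → c³/6 = 6³/6 = 36 ≈ 36.000, a bounded constant. In this regime the triangle count is asymptotically Poisson(c³/6).

E[X] ≈ 35.375; in regime p = Θ(1/n^{1}) E[X] stays bounded (at the triangle threshold p ~ 1/n).


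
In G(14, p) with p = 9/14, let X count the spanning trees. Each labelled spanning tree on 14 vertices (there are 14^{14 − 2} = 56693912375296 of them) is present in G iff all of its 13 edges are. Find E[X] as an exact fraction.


K_14 has 14^{14 − 2} = 56693912375296 labelled spanning trees.
For each such spanning tree H, let X_H = 1 if all 13 edges of H are present in G. Then P[X_H = 1] = p^{13} = (9/14)^{13} = 2541865828329/793714773254144.
Summing the indicators: E[X] = Σ_H E[X_H] = 56693912375296 · p^{13} = 56693912375296 · 2541865828329/793714773254144 = 2541865828329/14.
Numerically: E[X] ≈ 1.8156e+11.

E[X] = 56693912375296 · (9/14)^{13} = 2541865828329/14 ≈ 1.8156e+11.


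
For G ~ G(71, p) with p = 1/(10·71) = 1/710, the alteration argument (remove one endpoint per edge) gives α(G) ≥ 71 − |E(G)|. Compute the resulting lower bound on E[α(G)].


E[|E(G)|] = C(71, 2)·p = 2485 · (1/710) = 7/2.
E[α(G)] ≥ n − E[|E(G)|] = 71 − 7/2 = 135/2.
Numerically: ≈ 67.500.
(This is only a lower bound; the true E[α(G)] may be larger.)

E[α(G)] ≥ 135/2 ≈ 67.500.


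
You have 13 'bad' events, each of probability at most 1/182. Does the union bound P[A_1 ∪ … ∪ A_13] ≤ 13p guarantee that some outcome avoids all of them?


Union bound: P[∪_{i=1}^{13} A_i] ≤ Σ_i P[A_i] ≤ 13·p = 13·(1/182) = 1/14.
Numerically: 1/14 ≈ 0.0714286.
Is 1/14 < 1? YES.
Since P[∪ A_i] ≤ 1/14 < 1, the complement has P[∩ A_i^c] ≥ 1 − 1/14 = 13/14 > 0, so some outcome avoids every A_i.

13·p = 1/14 ≈ 0.0714286; existence CERTIFIED by the union bound.


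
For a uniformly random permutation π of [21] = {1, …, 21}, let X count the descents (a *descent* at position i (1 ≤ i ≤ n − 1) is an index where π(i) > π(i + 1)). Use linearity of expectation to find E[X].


Write X = Σ X_I over i = 1, …, 20, with X_I the indicator of one descent.
There are 20 indicators.
For each fixed i, the pair (π(i), π(i+1)) is a uniformly random ordered pair of distinct values from {1, …, 21}; by symmetry P[π(i) > π(i+1)] = 1/2.
By linearity: E[X] = 20 · (1/2) = (21 − 1) · (1/2) = 10 ≈ 10.000000.

E[X] = 10 = 10.000000.


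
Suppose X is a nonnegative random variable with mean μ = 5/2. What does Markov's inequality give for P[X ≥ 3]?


μ = E[X] = 5/2, a = 3.
Markov: P[X ≥ 3] ≤ μ/a = (5/2)/3 = 5/6.
Numerically: ≈ 0.833.
(Since a = 3 > μ = 2.500, the bound 5/6 is < 1 and informative.)

P[X ≥ 3] ≤ 5/6 ≈ 0.833.


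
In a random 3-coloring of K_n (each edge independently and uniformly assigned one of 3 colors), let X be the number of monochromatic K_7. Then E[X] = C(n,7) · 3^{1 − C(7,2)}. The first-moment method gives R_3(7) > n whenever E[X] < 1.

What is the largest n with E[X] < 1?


We need C(n, 7) · 3^{1 − 21} < 1, i.e. C(n, 7) < 3^{21 − 1} = 3486784401.
Check values of n near the boundary:
  n = 75: C(75, 7) = 1984829850; 1984829850 < 3486784401? YES
  n = 76: C(76, 7) = 2186189400; 2186189400 < 3486784401? YES
  n = 77: C(77, 7) = 2404808340; 2404808340 < 3486784401? YES
  n = 78: C(78, 7) = 2641902120; 2641902120 < 3486784401? YES
  n = 79: C(79, 7) = 2898753715; 2898753715 < 3486784401? YES
  n = 80: C(80, 7) = 3176716400; 3176716400 < 3486784401? YES
  n = 81: C(81, 7) = 3477216600; 3477216600 < 3486784401? YES
  n = 82: C(82, 7) = 3801756816; 3801756816 < 3486784401? NO
The largest n with C(n, 7) < 3486784401 is n = 81 (where E[X] = 42928600/43046721 ≈ 0.997256). Hence R_3(7) > 81, i.e. R_3(7) ≥ 82.

Largest n = 81; hence R_3(7) > 81.


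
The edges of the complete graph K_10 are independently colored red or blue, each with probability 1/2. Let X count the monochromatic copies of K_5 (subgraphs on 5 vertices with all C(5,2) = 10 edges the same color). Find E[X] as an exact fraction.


Let X = Σ_S X_S over the C(10, 5) = 252 subsets S of size 5, where X_S = 1 if the K_5 on S is monochromatic.
For a fixed S, the K_5 on S has C(5, 2) = 10 edges. P[all 10 edges red] = (1/2)^10, and likewise for blue, so P[monochromatic] = 2·(1/2)^10 = 2^{1 − 10} = 1/512.
Summing: E[X] = C(10, 5) · 2^{1 − 10} = 252 · 1/512 = 63/128.
Numerically: E[X] ≈ 0.492188.

E[X] = C(10,5)·2^(1−C(5,2)) = 63/128 ≈ 0.492188.


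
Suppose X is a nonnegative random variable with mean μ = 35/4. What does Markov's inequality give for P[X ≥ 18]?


μ = E[X] = 35/4, a = 18.
Markov: P[X ≥ 18] ≤ μ/a = (35/4)/18 = 35/72.
Numerically: ≈ 0.4861.
(Since a = 18 > μ = 8.7500, the bound 35/72 is < 1 and informative.)

P[X ≥ 18] ≤ 35/72 ≈ 0.4861.


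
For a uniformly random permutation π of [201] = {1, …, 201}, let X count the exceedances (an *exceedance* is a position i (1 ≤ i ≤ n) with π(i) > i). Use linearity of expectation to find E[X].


Write X = Σ_{i=1}^{201} X_i, where X_i = 1_{π(i) > i}.
For each fixed i, π(i) is uniform over {1, …, 201} (marginal of a uniform permutation), so P[π(i) > i] = (n − i)/n. Summing: Σ_{i=1}^{201} (n − i)/n = (0 + 1 + … + 200)/201 = 201(201 − 1)/(2·201) = (201 − 1)/2.
Hence E[X] = Σ_{i=1}^{201} (201 − i)/201 = 100 ≈ 100.000.

E[X] = 100 = 100.000.


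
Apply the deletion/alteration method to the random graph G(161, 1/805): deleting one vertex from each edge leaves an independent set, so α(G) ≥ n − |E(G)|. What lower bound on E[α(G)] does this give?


E[|E(G)|] = C(161, 2)·p = 12880 · (1/805) = 16.
E[α(G)] ≥ n − E[|E(G)|] = 161 − 16 = 145.
Numerically: ≈ 145.0000.
(This is only a lower bound; the true E[α(G)] may be larger.)

E[α(G)] ≥ 145 ≈ 145.0000.


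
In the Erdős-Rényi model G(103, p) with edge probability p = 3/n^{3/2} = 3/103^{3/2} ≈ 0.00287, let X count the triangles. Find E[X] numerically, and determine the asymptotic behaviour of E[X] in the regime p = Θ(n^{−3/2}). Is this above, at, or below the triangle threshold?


Number of potential triangles: C(103, 3) = 176851.
Each occurs with probability p³ ≈ (0.00287)³ ≈ 2.363721e-08.
By linearity: E[X] = C(103, 3)·p³ ≈ 176851 · 2.363721e-08 ≈ 0.0042.
Since α = 3/2 > 1, p = c/n^{3/2} = o(1/n) is below the triangle threshold p ~ 1/n. Asymptotically E[X] ~ (c³/6)·n^{3(1−α)} = (3³/6)·n^{-1.5} → 0, so by Markov's inequality G has no triangles w.h.p.

E[X] ≈ 0.0042; in regime p = Θ(1/n^{3/2}) E[X] tends to 0 (below the triangle threshold p ~ 1/n).


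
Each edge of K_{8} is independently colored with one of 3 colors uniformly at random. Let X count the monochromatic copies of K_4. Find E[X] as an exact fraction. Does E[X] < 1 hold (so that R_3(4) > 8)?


E[X] = C(8, 4) · 3^{1 − 6} = 70 · 3^{−5} = 70/243.
As a reduced fraction: E[X] = 70/243 ≈ 0.288066.
Is E[X] < 1? YES.
Since E[X] < 1, there exists a 3-coloring of K_{8} with no monochromatic K_4; hence R_3(4) > 8.

E[X] = 70/243 ≈ 0.288066; E[X] < 1, so R_3(4) > 8.


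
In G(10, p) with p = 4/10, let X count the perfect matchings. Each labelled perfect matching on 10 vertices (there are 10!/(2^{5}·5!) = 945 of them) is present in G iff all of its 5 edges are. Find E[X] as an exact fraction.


K_10 has 10!/(2^{5}·5!) = 945 labelled perfect matchings.
For each such perfect matching H, let X_H = 1 if all 5 edges of H are present in G. Then P[X_H = 1] = p^{5} = (2/5)^{5} = 32/3125.
By linearity of expectation: E[X] = Σ_H E[X_H] = 945 · p^{5} = 945 · 32/3125 = 6048/625.
Numerically: E[X] ≈ 9.6768.

E[X] = 945 · (2/5)^{5} = 6048/625 ≈ 9.6768.


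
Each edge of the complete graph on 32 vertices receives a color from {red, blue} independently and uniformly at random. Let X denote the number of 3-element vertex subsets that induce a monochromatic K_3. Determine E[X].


Let X = Σ_S X_S over the C(32, 3) = 4960 subsets S of size 3, where X_S = 1 if the K_3 on S is monochromatic.
For a fixed S, the K_3 on S has C(3, 2) = 3 edges. P[all 3 edges red] = (1/2)^3, and likewise for blue, so P[monochromatic] = 2·(1/2)^3 = 2^{1 − 3} = 1/4.
Summing: E[X] = C(32, 3) · 2^{1 − 3} = 4960 · 1/4 = 1240.
Numerically: E[X] ≈ 1240.000000.

E[X] = C(32,3)·2^(1−C(3,2)) = 1240 ≈ 1240.000000.


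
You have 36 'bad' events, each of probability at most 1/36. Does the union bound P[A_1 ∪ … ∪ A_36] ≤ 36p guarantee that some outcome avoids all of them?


Union bound: P[∪_{i=1}^{36} A_i] ≤ Σ_i P[A_i] ≤ 36·p = 36·(1/36) = 1.
Numerically: 1 ≈ 1.000000.
Is 1 < 1? NO.
Since the bound 1 is ≥ 1, the union bound is uninformative here; it does NOT by itself certify existence.

36·p = 1 ≈ 1.000000; existence NOT certified by the union bound.


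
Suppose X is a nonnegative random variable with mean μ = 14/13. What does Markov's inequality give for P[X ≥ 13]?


μ = E[X] = 14/13, a = 13.
Markov: P[X ≥ 13] ≤ μ/a = (14/13)/13 = 14/169.
Numerically: ≈ 0.082840.
(Since a = 13 > μ = 1.076923, the bound 14/169 is < 1 and informative.)

P[X ≥ 13] ≤ 14/169 ≈ 0.082840.


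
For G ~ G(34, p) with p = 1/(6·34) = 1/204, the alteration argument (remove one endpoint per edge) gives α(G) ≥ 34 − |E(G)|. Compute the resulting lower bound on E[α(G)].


E[|E(G)|] = C(34, 2)·p = 561 · (1/204) = 11/4.
E[α(G)] ≥ n − E[|E(G)|] = 34 − 11/4 = 125/4.
Numerically: ≈ 31.25000.
(This is only a lower bound; the true E[α(G)] may be larger.)

E[α(G)] ≥ 125/4 ≈ 31.25000.


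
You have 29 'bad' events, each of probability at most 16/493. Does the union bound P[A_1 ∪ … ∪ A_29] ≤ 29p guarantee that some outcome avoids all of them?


Union bound: P[∪_{i=1}^{29} A_i] ≤ Σ_i P[A_i] ≤ 29·p = 29·(16/493) = 16/17.
Numerically: 16/17 ≈ 0.9412.
Is 16/17 < 1? YES.
Since P[∪ A_i] ≤ 16/17 < 1, the complement has P[∩ A_i^c] ≥ 1 − 16/17 = 1/17 > 0, so some outcome avoids every A_i.

29·p = 16/17 ≈ 0.9412; existence CERTIFIED by the union bound.


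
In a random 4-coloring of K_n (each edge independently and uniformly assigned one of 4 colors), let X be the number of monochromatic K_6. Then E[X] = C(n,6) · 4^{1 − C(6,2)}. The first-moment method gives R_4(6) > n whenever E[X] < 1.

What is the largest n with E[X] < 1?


We need C(n, 6) · 4^{1 − 15} < 1, i.e. C(n, 6) < 4^{15 − 1} = 268435456.
Check values of n near the boundary:
  n = 76: C(76, 6) = 218618940; 218618940 < 268435456? YES
  n = 77: C(77, 6) = 237093780; 237093780 < 268435456? YES
  n = 78: C(78, 6) = 256851595; 256851595 < 268435456? YES
  n = 79: C(79, 6) = 277962685; 277962685 < 268435456? NO
  n = 80: C(80, 6) = 300500200; 300500200 < 268435456? NO
The largest n with C(n, 6) < 268435456 is n = 78 (where E[X] = 256851595/268435456 ≈ 0.9568). Hence R_4(6) > 78, i.e. R_4(6) ≥ 79.

Largest n = 78; hence R_4(6) > 78.


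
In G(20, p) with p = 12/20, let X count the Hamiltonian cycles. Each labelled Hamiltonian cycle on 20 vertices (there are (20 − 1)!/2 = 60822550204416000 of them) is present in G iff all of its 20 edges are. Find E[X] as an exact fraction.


K_20 has (20 − 1)!/2 = 60822550204416000 labelled Hamiltonian cycles.
For each such Hamiltonian cycle H, let X_H = 1 if all 20 edges of H are present in G. Then P[X_H = 1] = p^{20} = (3/5)^{20} = 3486784401/95367431640625.
By linearity: E[X] = Σ_H E[X_H] = 60822550204416000 · p^{20} = 60822550204416000 · 3486784401/95367431640625 = 1696600954254376560918528/762939453125.
Numerically: E[X] ≈ 2.2238e+12.

E[X] = 60822550204416000 · (3/5)^{20} = 1696600954254376560918528/762939453125 ≈ 2.2238e+12.
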